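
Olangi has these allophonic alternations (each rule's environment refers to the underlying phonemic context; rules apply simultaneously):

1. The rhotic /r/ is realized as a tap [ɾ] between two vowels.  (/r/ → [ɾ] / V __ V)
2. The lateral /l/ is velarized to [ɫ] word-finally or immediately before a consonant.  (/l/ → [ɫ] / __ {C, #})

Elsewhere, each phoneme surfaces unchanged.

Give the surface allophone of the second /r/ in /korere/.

/r/ — between /e/ and /e/, between two vowels — surfaces as [ɾ] (rule 1).

[ɾ]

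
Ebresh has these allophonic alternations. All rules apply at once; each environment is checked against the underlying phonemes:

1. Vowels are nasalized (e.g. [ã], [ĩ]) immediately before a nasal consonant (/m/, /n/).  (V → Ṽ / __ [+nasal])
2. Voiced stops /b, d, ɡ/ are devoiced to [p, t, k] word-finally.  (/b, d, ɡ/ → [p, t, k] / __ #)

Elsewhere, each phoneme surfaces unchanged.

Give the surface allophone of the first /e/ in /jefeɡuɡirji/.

/e/ (between /j/ and /f/): rule 1 targets it, but not before a nasal consonant → unchanged [e].

[e]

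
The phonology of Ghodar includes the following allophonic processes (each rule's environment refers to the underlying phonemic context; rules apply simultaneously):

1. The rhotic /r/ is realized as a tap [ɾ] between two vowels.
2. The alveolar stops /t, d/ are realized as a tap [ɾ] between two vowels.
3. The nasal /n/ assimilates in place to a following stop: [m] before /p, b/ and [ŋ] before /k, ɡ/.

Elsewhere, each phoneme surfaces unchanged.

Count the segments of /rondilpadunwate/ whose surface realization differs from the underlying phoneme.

2

Segments that undergo a rule: /d/ → [ɾ] (rule 2); /t/ → [ɾ] (rule 2).
All other segments surface unchanged.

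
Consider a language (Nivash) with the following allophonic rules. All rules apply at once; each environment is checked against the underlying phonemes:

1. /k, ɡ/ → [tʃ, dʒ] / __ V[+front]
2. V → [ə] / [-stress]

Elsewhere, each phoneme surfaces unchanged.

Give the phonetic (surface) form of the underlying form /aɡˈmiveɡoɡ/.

/a/ (word-initial): in an unstressed syllable, so rule 2 applies → [ə].
/ɡ/ (between /a/ and /m/): rule 1 targets it, but not before a front vowel → unchanged [ɡ].
/m/ (between /ɡ/ and /i/): no rule targets it → [m].
/i/ (between /m/ and /v/) is in the target of rule 2 but the environment (in an unstressed syllable) is not met → [i].
/v/ (between /i/ and /e/) is unaffected → [v].
/e/ (between /v/ and /ɡ/) occurs in an unstressed syllable → [ə] by rule 2.
/ɡ/ (between /e/ and /o/): rule 1 targets it, but not before a front vowel → unchanged [ɡ].
/o/ (between /ɡ/ and /ɡ/): in an unstressed syllable, so rule 2 applies → [ə].
/ɡ/ — word-final; rule 1 does not apply here → [ɡ].

[əɡˈmivəɡəɡ]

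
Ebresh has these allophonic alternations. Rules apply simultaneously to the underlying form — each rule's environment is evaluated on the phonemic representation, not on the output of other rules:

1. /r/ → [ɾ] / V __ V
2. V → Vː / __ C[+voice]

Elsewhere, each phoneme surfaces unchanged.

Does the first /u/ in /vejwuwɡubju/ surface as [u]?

/u/ meets the environment for rule 2 (before a voiced consonant) → [uː].
The actual realization is [uː], not [u].

No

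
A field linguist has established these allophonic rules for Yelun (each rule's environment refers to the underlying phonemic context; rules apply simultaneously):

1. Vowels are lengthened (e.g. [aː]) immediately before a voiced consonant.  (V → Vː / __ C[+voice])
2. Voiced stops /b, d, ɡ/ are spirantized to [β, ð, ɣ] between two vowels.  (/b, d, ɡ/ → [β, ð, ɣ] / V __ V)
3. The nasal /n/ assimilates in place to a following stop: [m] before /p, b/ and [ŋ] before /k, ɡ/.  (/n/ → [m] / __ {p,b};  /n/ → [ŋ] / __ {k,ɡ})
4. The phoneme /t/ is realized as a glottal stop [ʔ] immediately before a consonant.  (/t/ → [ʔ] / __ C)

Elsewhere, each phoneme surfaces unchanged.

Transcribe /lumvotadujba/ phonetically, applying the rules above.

/l/ — not in any rule's target class → [l].
/u/ — between /l/ and /m/, before a voiced consonant — surfaces as [uː] (rule 1).
/m/ stays [m].
/v/ — not in any rule's target class → [v].
/o/ — between /v/ and /t/; rule 1 does not apply here → [o].
/t/ (between /o/ and /a/) fails the environment for rule 4, so it stays [t].
/a/ (between /t/ and /d/) occurs before a voiced consonant → [aː] by rule 1.
/d/ (between /a/ and /u/) occurs between two vowels → [ð] by rule 2.
/u/ meets the environment for rule 1 (before a voiced consonant) → [uː].
/j/ stays [j].
/b/ (between /j/ and /a/) fails the environment for rule 2, so it stays [b].
/a/ (word-final): rule 1 targets it, but not before a voiced consonant → unchanged [a].

[luːmvotaːðuːjba]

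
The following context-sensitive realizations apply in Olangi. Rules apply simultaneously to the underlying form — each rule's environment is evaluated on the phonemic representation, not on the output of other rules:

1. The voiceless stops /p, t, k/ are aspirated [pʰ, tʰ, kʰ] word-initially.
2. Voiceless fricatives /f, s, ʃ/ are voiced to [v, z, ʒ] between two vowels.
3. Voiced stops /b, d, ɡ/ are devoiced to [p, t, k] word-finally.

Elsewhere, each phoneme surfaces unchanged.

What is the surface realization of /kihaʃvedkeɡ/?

[kʰihaʃvedkek]

/k/ — word-initial, word-initially — surfaces as [kʰ] (rule 1).
/i/ — not in any rule's target class → [i].
/h/ — not in any rule's target class → [h].
/a/ — not in any rule's target class → [a].
/ʃ/ — between /a/ and /v/; rule 2 does not apply here → [ʃ].
/v/ — not in any rule's target class → [v].
/e/ (between /v/ and /d/): no rule targets it → [e].
/d/ (between /e/ and /k/) fails the environment for rule 3, so it stays [d].
/k/ (between /d/ and /e/) fails the environment for rule 1, so it stays [k].
/e/ stays [e].
Rule 3 applies to /ɡ/ (word-final: word-finally) → [k].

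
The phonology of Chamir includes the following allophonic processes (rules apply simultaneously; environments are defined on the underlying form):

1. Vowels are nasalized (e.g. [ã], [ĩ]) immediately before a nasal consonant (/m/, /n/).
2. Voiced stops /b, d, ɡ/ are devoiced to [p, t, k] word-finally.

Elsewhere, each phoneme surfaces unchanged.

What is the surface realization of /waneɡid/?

[wãneɡit]

/w/ (word-initial) is unaffected → [w].
Rule 1 applies to /a/ (between /w/ and /n/: before a nasal consonant) → [ã].
/n/ (between /a/ and /e/) is unaffected → [n].
/e/ — between /n/ and /ɡ/; rule 1 does not apply here → [e].
/ɡ/ — between /e/ and /i/; rule 2 does not apply here → [ɡ].
/i/ (between /ɡ/ and /d/): rule 1 targets it, but not before a nasal consonant → unchanged [i].
/d/ (word-final) occurs word-finally → [t] by rule 2.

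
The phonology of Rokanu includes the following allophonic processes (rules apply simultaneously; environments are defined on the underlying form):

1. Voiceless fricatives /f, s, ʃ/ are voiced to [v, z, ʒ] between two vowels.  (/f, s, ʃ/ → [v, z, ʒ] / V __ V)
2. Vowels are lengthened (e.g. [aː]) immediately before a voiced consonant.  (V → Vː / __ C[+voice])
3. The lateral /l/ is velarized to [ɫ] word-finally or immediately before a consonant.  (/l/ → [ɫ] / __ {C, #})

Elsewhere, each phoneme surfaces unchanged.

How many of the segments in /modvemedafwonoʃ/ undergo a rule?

Segments that undergo a rule: /o/ → [oː] (rule 2); /e/ → [eː] (rule 2); /e/ → [eː] (rule 2); /o/ → [oː] (rule 2).
All other segments surface unchanged.

4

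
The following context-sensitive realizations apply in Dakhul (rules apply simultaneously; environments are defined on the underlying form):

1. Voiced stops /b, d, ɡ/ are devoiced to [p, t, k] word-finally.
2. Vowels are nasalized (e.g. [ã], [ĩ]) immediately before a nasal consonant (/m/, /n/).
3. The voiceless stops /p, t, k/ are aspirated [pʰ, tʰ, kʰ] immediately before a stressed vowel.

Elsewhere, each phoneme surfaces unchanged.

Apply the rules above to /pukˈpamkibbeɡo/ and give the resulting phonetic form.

/p/ (word-initial): rule 3 targets it, but not immediately before a stressed vowel → unchanged [p].
/u/ (between /p/ and /k/): rule 2 targets it, but not before a nasal consonant → unchanged [u].
/k/ (between /u/ and /p/): rule 3 targets it, but not immediately before a stressed vowel → unchanged [k].
/p/ (between /k/ and /a/): immediately before a stressed vowel, so rule 3 applies → [pʰ].
/a/ meets the environment for rule 2 (before a nasal consonant) → [ã].
/m/ — not in any rule's target class → [m].
/k/ — between /m/ and /i/; rule 3 does not apply here → [k].
/i/ (between /k/ and /b/) fails the environment for rule 2, so it stays [i].
/b/ (between /i/ and /b/) is in the target of rule 1 but the environment (word-finally) is not met → [b].
/b/ — between /b/ and /e/; rule 1 does not apply here → [b].
/e/ (between /b/ and /ɡ/): rule 2 targets it, but not before a nasal consonant → unchanged [e].
/ɡ/ — between /e/ and /o/; rule 1 does not apply here → [ɡ].
/o/ (word-final) fails the environment for rule 2, so it stays [o].

[pukˈpʰãmkibbeɡo]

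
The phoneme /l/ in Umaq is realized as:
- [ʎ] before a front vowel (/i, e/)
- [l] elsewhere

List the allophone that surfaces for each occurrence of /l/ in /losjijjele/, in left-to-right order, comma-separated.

[l], [ʎ]

Occurrence 1 (position 1): no conditioning environment matches → elsewhere allophone [l].
Occurrence 2 (position 9): before a front vowel (/i, e/) → [ʎ].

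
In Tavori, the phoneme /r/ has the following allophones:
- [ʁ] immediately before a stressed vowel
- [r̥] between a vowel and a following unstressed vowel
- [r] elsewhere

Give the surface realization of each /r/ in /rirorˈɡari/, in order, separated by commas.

[r], [r̥], [r], [r̥]

Occurrence 1 (position 1): no conditioning environment matches → elsewhere allophone [r].
Occurrence 2 (position 3): between a vowel and a following unstressed vowel → [r̥].
Occurrence 3 (position 5): no conditioning environment matches → elsewhere allophone [r].
Occurrence 4 (position 8): between a vowel and a following unstressed vowel → [r̥].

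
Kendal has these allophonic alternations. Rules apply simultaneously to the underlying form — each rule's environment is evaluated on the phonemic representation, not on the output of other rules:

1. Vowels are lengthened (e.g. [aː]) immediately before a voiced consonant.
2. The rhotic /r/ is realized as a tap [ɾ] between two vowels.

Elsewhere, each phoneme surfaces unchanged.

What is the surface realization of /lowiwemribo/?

Rule 1 applies to /o/ (between /l/ and /w/: before a voiced consonant) → [oː].
Rule 1 applies to /i/ (between /w/ and /w/: before a voiced consonant) → [iː].
/e/ (between /w/ and /m/): before a voiced consonant, so rule 1 applies → [eː].
/r/ — between /m/ and /i/; rule 2 does not apply here → [r].
/i/ — between /r/ and /b/, before a voiced consonant — surfaces as [iː] (rule 1).
/o/ — word-final; rule 1 does not apply here → [o].

[loːwiːweːmriːbo]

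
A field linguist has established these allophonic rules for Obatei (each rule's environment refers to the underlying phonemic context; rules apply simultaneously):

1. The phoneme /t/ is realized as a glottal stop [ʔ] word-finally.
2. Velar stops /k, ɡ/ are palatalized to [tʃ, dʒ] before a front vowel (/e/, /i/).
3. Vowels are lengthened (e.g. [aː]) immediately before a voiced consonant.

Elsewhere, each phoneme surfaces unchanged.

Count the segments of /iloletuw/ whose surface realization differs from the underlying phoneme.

3

Segments that undergo a rule: /i/ → [iː] (rule 3); /o/ → [oː] (rule 3); /u/ → [uː] (rule 3).
All other segments surface unchanged.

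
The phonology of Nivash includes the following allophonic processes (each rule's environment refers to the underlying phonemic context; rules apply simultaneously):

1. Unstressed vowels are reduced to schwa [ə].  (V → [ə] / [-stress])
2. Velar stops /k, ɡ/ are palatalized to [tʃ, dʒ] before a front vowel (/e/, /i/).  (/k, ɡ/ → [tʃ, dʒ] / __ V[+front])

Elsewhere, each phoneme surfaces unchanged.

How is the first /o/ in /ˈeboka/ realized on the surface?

[ə]

/o/ meets the environment for rule 1 (in an unstressed syllable) → [ə].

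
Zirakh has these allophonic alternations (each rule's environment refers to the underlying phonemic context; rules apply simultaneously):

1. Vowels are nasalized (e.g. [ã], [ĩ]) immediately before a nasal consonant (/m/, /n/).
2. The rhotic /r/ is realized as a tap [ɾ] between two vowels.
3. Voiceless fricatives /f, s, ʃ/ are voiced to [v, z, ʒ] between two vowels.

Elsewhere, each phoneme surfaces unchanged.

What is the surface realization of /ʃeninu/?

/ʃ/ — word-initial; rule 3 does not apply here → [ʃ].
/e/ (between /ʃ/ and /n/): before a nasal consonant, so rule 1 applies → [ẽ].
/n/ — not in any rule's target class → [n].
/i/ (between /n/ and /n/) occurs before a nasal consonant → [ĩ] by rule 1.
/n/ — not in any rule's target class → [n].
/u/ (word-final) is in the target of rule 1 but the environment (before a nasal consonant) is not met → [u].

[ʃẽnĩnu]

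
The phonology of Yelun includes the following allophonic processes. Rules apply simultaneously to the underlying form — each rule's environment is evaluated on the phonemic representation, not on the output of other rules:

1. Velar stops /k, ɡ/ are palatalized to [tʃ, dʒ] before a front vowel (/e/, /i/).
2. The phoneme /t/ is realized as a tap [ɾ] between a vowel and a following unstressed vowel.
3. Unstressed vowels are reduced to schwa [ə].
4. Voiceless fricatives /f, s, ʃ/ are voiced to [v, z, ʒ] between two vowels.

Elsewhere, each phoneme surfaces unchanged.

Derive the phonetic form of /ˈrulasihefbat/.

/r/ stays [r].
/u/ (between /r/ and /l/) fails the environment for rule 3, so it stays [u].
/l/ — not in any rule's target class → [l].
Rule 3 applies to /a/ (between /l/ and /s/: in an unstressed syllable) → [ə].
/s/ (between /a/ and /i/): between two vowels, so rule 4 applies → [z].
/i/ (between /s/ and /h/) occurs in an unstressed syllable → [ə] by rule 3.
/h/ (between /i/ and /e/) is unaffected → [h].
/e/ meets the environment for rule 3 (in an unstressed syllable) → [ə].
/f/ — between /e/ and /b/; rule 4 does not apply here → [f].
/b/ (between /f/ and /a/): no rule targets it → [b].
/a/ (between /b/ and /t/) occurs in an unstressed syllable → [ə] by rule 3.
/t/ (word-final) fails the environment for rule 2, so it stays [t].

[ˈruləzəhəfbət]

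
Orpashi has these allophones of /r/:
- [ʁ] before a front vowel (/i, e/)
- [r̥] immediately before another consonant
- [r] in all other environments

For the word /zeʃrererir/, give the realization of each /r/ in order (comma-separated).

[ʁ], [ʁ], [ʁ], [r]

Occurrence 1 (position 4): before a front vowel (/i, e/) → [ʁ].
Occurrence 2 (position 6): before a front vowel (/i, e/) → [ʁ].
Occurrence 3 (position 8): before a front vowel (/i, e/) → [ʁ].
Occurrence 4 (position 10): no conditioning environment matches → elsewhere allophone [r].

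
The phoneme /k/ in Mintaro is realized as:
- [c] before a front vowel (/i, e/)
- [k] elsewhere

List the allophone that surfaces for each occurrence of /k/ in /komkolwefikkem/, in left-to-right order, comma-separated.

[k], [k], [k], [c]

Occurrence 1 (position 1): no conditioning environment matches → elsewhere allophone [k].
Occurrence 2 (position 4): no conditioning environment matches → elsewhere allophone [k].
Occurrence 3 (position 11): no conditioning environment matches → elsewhere allophone [k].
Occurrence 4 (position 12): before a front vowel → [c].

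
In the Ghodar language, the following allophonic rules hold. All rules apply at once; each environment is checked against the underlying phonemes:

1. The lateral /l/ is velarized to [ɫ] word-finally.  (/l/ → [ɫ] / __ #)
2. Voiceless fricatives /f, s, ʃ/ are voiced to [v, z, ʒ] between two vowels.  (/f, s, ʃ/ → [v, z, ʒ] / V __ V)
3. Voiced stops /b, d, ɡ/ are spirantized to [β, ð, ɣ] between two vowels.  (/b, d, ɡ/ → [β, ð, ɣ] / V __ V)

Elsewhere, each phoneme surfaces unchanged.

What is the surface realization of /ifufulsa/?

/i/ (word-initial): no rule targets it → [i].
/f/ meets the environment for rule 2 (between two vowels) → [v].
/u/ (between /f/ and /f/) is unaffected → [u].
/f/ meets the environment for rule 2 (between two vowels) → [v].
/u/ (between /f/ and /l/): no rule targets it → [u].
/l/ — between /u/ and /s/; rule 1 does not apply here → [l].
/s/ (between /l/ and /a/): rule 2 targets it, but not between two vowels → unchanged [s].
/a/ (word-final) is unaffected → [a].

[ivuvulsa]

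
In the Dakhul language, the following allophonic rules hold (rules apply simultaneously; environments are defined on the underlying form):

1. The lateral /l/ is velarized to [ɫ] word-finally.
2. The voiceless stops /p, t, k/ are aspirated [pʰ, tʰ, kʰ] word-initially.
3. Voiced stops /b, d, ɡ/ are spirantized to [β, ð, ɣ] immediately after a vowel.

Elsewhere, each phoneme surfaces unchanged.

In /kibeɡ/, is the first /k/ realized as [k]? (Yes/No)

No

/k/ meets the environment for rule 2 (word-initially) → [kʰ].
The actual realization is [kʰ], not [k].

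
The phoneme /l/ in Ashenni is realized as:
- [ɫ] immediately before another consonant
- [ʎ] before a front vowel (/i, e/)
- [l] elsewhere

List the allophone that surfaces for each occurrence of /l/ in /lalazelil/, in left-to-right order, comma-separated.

Occurrence 1 (position 1): no conditioning environment matches → elsewhere allophone [l].
Occurrence 2 (position 3): no conditioning environment matches → elsewhere allophone [l].
Occurrence 3 (position 7): before a front vowel (/i, e/) → [ʎ].
Occurrence 4 (position 9): no conditioning environment matches → elsewhere allophone [l].

[l], [l], [ʎ], [l]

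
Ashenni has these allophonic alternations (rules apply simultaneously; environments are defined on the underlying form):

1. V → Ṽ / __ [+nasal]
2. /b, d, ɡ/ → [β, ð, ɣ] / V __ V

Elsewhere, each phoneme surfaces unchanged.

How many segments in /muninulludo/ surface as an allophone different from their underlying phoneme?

3

Segments that undergo a rule: /u/ → [ũ] (rule 1); /i/ → [ĩ] (rule 1); /d/ → [ð] (rule 2).
All other segments surface unchanged.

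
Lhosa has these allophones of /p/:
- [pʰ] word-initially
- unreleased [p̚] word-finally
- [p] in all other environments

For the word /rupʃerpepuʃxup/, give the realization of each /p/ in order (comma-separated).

[p], [p], [p], [p̚]

Occurrence 1 (position 3): no conditioning environment matches → elsewhere allophone [p].
Occurrence 2 (position 7): no conditioning environment matches → elsewhere allophone [p].
Occurrence 3 (position 9): no conditioning environment matches → elsewhere allophone [p].
Occurrence 4 (position 14): word-finally → [p̚].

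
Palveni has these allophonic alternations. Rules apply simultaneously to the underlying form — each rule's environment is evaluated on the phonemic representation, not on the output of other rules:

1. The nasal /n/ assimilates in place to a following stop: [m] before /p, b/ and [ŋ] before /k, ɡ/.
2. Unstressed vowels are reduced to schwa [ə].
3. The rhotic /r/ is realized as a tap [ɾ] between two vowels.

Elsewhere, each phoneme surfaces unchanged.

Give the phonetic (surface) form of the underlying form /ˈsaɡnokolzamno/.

[ˈsaɡnəkəlzəmnə]

/a/ — between /s/ and /ɡ/; rule 2 does not apply here → [a].
/n/ — between /ɡ/ and /o/; rule 1 does not apply here → [n].
Rule 2 applies to /o/ (between /n/ and /k/: in an unstressed syllable) → [ə].
/o/ — between /k/ and /l/, in an unstressed syllable — surfaces as [ə] (rule 2).
Rule 2 applies to /a/ (between /z/ and /m/: in an unstressed syllable) → [ə].
/n/ (between /m/ and /o/): rule 1 targets it, but not before a labial or velar stop → unchanged [n].
/o/ (word-final) occurs in an unstressed syllable → [ə] by rule 2.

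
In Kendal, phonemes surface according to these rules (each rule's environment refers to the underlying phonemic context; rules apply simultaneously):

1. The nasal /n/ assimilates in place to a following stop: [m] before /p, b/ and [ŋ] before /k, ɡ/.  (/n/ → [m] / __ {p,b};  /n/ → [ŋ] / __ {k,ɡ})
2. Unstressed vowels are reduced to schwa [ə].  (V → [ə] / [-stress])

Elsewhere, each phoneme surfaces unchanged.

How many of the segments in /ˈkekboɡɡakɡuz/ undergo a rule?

Segments that undergo a rule: /o/ → [ə] (rule 2); /a/ → [ə] (rule 2); /u/ → [ə] (rule 2).
All other segments surface unchanged.

3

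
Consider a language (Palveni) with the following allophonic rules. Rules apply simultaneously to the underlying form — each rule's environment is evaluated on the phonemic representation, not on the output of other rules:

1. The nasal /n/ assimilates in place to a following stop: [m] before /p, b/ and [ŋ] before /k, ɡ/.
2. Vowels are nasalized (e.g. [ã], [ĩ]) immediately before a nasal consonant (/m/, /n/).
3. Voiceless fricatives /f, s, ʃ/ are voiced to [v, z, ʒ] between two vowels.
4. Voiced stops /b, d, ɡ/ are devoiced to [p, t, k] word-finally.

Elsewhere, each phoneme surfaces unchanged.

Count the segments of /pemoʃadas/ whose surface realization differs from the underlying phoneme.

Segments that undergo a rule: /e/ → [ẽ] (rule 2); /ʃ/ → [ʒ] (rule 3).
All other segments surface unchanged.

2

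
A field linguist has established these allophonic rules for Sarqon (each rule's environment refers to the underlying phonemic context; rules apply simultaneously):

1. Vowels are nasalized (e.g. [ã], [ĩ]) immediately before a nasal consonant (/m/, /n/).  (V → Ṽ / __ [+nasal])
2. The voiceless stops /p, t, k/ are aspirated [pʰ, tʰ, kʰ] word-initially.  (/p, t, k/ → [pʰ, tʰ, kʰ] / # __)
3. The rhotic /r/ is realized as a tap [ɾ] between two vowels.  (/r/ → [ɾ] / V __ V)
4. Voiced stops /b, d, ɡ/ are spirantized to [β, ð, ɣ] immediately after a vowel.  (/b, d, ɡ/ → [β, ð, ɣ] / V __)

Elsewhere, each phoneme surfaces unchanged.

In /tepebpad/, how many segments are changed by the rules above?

Segments that undergo a rule: /t/ → [tʰ] (rule 2); /b/ → [β] (rule 4); /d/ → [ð] (rule 4).
All other segments surface unchanged.

3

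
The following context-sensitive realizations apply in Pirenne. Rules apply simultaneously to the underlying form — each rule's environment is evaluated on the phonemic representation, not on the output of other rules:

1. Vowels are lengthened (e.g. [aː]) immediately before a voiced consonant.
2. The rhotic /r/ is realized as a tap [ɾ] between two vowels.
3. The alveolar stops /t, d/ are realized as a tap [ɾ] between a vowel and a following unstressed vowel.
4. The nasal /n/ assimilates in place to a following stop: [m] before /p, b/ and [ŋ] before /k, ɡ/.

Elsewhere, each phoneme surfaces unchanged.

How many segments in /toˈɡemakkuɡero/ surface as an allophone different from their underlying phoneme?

5

Segments that undergo a rule: /o/ → [oː] (rule 1); /e/ → [eː] (rule 1); /u/ → [uː] (rule 1); /e/ → [eː] (rule 1); /r/ → [ɾ] (rule 2).
All other segments surface unchanged.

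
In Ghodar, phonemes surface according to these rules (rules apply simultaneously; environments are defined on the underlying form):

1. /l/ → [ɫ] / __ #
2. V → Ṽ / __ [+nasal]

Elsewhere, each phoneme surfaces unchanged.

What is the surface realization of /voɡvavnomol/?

/v/ stays [v].
/o/ (between /v/ and /ɡ/) fails the environment for rule 2, so it stays [o].
/ɡ/ stays [ɡ].
/v/ (between /ɡ/ and /a/): no rule targets it → [v].
/a/ (between /v/ and /v/) is in the target of rule 2 but the environment (before a nasal consonant) is not met → [a].
/v/ stays [v].
/n/ — not in any rule's target class → [n].
/o/ meets the environment for rule 2 (before a nasal consonant) → [õ].
/m/ stays [m].
/o/ — between /m/ and /l/; rule 2 does not apply here → [o].
Rule 1 applies to /l/ (word-final: word-finally) → [ɫ].

[voɡvavnõmoɫ]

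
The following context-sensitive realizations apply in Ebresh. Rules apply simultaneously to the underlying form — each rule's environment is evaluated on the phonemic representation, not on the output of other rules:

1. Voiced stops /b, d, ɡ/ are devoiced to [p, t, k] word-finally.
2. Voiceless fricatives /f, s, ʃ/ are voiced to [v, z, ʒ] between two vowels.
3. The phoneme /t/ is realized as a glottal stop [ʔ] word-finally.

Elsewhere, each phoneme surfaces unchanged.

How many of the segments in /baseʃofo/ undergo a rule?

3

Segments that undergo a rule: /s/ → [z] (rule 2); /ʃ/ → [ʒ] (rule 2); /f/ → [v] (rule 2).
All other segments surface unchanged.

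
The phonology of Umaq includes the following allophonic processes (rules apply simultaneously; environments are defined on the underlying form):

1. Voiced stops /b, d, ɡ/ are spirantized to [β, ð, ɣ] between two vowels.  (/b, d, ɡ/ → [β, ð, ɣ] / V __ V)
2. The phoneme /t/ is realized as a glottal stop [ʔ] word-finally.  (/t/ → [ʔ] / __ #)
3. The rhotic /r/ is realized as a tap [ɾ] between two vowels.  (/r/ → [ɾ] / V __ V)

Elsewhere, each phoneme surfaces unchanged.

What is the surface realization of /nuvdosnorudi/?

[nuvdosnoɾuði]

/n/ — not in any rule's target class → [n].
/u/ stays [u].
/v/ — not in any rule's target class → [v].
/d/ (between /v/ and /o/) fails the environment for rule 1, so it stays [d].
/o/ stays [o].
/s/ — not in any rule's target class → [s].
/n/ — not in any rule's target class → [n].
/o/ (between /n/ and /r/) is unaffected → [o].
/r/ meets the environment for rule 3 (between two vowels) → [ɾ].
/u/ (between /r/ and /d/) is unaffected → [u].
/d/ meets the environment for rule 1 (between two vowels) → [ð].
/i/ (word-final) is unaffected → [i].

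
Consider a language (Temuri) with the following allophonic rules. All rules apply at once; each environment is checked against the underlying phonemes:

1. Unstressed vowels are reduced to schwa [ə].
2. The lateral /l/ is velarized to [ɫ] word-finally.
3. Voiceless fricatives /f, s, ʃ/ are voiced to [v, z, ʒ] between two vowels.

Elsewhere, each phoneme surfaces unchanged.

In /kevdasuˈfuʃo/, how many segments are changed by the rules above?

Segments that undergo a rule: /e/ → [ə] (rule 1); /a/ → [ə] (rule 1); /s/ → [z] (rule 3); /u/ → [ə] (rule 1); /f/ → [v] (rule 3); /ʃ/ → [ʒ] (rule 3); /o/ → [ə] (rule 1).
All other segments surface unchanged.

7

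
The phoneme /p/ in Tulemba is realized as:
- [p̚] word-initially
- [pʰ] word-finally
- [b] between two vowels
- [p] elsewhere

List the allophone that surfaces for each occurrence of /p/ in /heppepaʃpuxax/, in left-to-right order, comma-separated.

[p], [p], [b], [p]

Occurrence 1 (position 3): no conditioning environment matches → elsewhere allophone [p].
Occurrence 2 (position 4): no conditioning environment matches → elsewhere allophone [p].
Occurrence 3 (position 6): between two vowels → [b].
Occurrence 4 (position 9): no conditioning environment matches → elsewhere allophone [p].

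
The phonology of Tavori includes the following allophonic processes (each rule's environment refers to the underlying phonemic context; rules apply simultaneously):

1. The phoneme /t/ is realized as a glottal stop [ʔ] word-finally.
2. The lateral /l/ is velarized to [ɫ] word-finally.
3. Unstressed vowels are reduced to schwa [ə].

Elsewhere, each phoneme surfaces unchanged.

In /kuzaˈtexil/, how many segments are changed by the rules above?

Segments that undergo a rule: /u/ → [ə] (rule 3); /a/ → [ə] (rule 3); /i/ → [ə] (rule 3); /l/ → [ɫ] (rule 2).
All other segments surface unchanged.

4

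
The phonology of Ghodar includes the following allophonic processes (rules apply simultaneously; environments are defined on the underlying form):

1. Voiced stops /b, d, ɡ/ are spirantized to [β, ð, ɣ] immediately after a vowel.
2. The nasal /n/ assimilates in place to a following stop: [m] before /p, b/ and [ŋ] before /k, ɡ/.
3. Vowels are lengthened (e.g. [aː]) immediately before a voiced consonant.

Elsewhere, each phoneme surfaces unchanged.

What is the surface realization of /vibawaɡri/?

[viːβaːwaːɣri]

/v/ stays [v].
Rule 3 applies to /i/ (between /v/ and /b/: before a voiced consonant) → [iː].
/b/ (between /i/ and /a/) occurs immediately after a vowel → [β] by rule 1.
/a/ meets the environment for rule 3 (before a voiced consonant) → [aː].
/w/ stays [w].
/a/ meets the environment for rule 3 (before a voiced consonant) → [aː].
/ɡ/ — between /a/ and /r/, immediately after a vowel — surfaces as [ɣ] (rule 1).
/r/ (between /ɡ/ and /i/) is unaffected → [r].
/i/ (word-final): rule 3 targets it, but not before a voiced consonant → unchanged [i].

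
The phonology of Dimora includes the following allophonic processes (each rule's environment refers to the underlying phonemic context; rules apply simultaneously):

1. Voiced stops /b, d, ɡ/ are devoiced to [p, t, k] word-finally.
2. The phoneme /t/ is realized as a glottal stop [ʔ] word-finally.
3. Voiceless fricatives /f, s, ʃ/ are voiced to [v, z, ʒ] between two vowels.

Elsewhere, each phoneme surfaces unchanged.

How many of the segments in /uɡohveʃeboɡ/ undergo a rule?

2

Segments that undergo a rule: /ʃ/ → [ʒ] (rule 3); /ɡ/ → [k] (rule 1).
All other segments surface unchanged.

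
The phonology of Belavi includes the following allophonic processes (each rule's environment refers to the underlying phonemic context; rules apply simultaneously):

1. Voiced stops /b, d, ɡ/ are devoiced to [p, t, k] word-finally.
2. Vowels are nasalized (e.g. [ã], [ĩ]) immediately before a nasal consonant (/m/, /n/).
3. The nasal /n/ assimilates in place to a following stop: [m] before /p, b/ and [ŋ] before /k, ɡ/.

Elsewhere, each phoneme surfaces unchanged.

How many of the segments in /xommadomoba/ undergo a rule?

2

Segments that undergo a rule: /o/ → [õ] (rule 2); /o/ → [õ] (rule 2).
All other segments surface unchanged.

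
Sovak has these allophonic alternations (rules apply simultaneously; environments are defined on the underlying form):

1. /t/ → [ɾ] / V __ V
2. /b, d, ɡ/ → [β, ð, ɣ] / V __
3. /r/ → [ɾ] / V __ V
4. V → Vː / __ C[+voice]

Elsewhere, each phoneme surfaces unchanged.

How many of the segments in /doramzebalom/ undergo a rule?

7

Segments that undergo a rule: /o/ → [oː] (rule 4); /r/ → [ɾ] (rule 3); /a/ → [aː] (rule 4); /e/ → [eː] (rule 4); /b/ → [β] (rule 2); /a/ → [aː] (rule 4); /o/ → [oː] (rule 4).
All other segments surface unchanged.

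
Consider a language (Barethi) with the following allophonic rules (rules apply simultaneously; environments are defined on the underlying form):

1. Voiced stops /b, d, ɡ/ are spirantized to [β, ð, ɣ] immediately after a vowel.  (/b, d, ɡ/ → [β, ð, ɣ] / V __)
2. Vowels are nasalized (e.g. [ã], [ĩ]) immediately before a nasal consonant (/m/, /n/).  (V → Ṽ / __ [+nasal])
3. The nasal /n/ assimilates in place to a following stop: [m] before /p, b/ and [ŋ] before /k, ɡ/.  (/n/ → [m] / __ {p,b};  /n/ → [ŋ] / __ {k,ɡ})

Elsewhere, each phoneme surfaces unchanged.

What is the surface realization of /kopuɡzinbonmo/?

/k/ — not in any rule's target class → [k].
/o/ (between /k/ and /p/): rule 2 targets it, but not before a nasal consonant → unchanged [o].
/p/ stays [p].
/u/ (between /p/ and /ɡ/) fails the environment for rule 2, so it stays [u].
/ɡ/ (between /u/ and /z/): immediately after a vowel, so rule 1 applies → [ɣ].
/z/ stays [z].
/i/ (between /z/ and /n/): before a nasal consonant, so rule 2 applies → [ĩ].
Rule 3 applies to /n/ (between /i/ and /b/: before a labial or velar stop) → [m].
/b/ (between /n/ and /o/) is in the target of rule 1 but the environment (immediately after a vowel) is not met → [b].
/o/ (between /b/ and /n/) occurs before a nasal consonant → [õ] by rule 2.
/n/ (between /o/ and /m/) is in the target of rule 3 but the environment (before a labial or velar stop) is not met → [n].
/m/ (between /n/ and /o/): no rule targets it → [m].
/o/ (word-final): rule 2 targets it, but not before a nasal consonant → unchanged [o].

[kopuɣzĩmbõnmo]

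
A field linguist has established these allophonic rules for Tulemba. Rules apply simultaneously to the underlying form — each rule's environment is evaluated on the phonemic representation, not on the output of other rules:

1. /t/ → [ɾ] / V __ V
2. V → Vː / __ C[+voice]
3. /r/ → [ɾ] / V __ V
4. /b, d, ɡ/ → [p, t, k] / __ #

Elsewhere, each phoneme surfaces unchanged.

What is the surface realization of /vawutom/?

[vaːwuɾoːm]

/a/ (between /v/ and /w/): before a voiced consonant, so rule 2 applies → [aː].
/u/ (between /w/ and /t/): rule 2 targets it, but not before a voiced consonant → unchanged [u].
/t/ — between /u/ and /o/, between two vowels — surfaces as [ɾ] (rule 1).
Rule 2 applies to /o/ (between /t/ and /m/: before a voiced consonant) → [oː].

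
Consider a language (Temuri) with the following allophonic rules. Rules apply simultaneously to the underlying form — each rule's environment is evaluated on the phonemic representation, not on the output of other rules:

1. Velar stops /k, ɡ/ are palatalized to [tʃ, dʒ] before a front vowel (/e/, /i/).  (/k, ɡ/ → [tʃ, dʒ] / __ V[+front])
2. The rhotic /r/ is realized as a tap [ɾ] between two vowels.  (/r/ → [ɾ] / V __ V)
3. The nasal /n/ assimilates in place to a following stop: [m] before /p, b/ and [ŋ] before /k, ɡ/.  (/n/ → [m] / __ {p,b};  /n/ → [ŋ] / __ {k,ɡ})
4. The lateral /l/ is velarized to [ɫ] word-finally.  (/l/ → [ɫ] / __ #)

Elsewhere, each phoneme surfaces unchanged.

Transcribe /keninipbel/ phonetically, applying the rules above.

[tʃeninipbeɫ]

/k/ (word-initial): before a front vowel, so rule 1 applies → [tʃ].
/e/ stays [e].
/n/ — between /e/ and /i/; rule 3 does not apply here → [n].
/i/ — not in any rule's target class → [i].
/n/ (between /i/ and /i/) is in the target of rule 3 but the environment (before a labial or velar stop) is not met → [n].
/i/ stays [i].
/p/ — not in any rule's target class → [p].
/b/ (between /p/ and /e/) is unaffected → [b].
/e/ stays [e].
Rule 4 applies to /l/ (word-final: word-finally) → [ɫ].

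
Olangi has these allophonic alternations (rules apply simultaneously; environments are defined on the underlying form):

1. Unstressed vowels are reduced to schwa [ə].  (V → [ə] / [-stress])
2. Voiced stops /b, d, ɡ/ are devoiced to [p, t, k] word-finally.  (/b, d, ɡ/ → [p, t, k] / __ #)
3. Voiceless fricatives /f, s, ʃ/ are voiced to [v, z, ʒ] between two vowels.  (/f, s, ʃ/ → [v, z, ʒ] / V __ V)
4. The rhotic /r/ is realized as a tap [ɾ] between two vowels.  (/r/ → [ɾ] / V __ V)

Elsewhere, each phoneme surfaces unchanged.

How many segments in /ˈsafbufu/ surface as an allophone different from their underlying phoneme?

3

Segments that undergo a rule: /u/ → [ə] (rule 1); /f/ → [v] (rule 3); /u/ → [ə] (rule 1).
All other segments surface unchanged.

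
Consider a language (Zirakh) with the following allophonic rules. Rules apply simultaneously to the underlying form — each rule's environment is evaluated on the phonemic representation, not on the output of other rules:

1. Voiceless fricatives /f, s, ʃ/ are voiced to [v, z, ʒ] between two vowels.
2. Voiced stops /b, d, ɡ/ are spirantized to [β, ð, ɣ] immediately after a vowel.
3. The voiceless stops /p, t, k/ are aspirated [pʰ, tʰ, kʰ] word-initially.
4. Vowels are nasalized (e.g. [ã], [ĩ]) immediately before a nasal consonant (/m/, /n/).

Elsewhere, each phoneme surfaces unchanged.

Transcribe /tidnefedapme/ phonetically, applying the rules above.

/t/ (word-initial) occurs word-initially → [tʰ] by rule 3.
/i/ (between /t/ and /d/) is in the target of rule 4 but the environment (before a nasal consonant) is not met → [i].
/d/ meets the environment for rule 2 (immediately after a vowel) → [ð].
/n/ (between /d/ and /e/): no rule targets it → [n].
/e/ (between /n/ and /f/) is in the target of rule 4 but the environment (before a nasal consonant) is not met → [e].
/f/ meets the environment for rule 1 (between two vowels) → [v].
/e/ (between /f/ and /d/): rule 4 targets it, but not before a nasal consonant → unchanged [e].
Rule 2 applies to /d/ (between /e/ and /a/: immediately after a vowel) → [ð].
/a/ (between /d/ and /p/): rule 4 targets it, but not before a nasal consonant → unchanged [a].
/p/ (between /a/ and /m/) fails the environment for rule 3, so it stays [p].
/m/ (between /p/ and /e/): no rule targets it → [m].
/e/ (word-final): rule 4 targets it, but not before a nasal consonant → unchanged [e].

[tʰiðneveðapme]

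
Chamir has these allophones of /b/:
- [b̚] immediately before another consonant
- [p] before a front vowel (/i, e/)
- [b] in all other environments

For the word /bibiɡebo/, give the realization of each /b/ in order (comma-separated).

[p], [p], [b]

Occurrence 1 (position 1): before a front vowel (/i, e/) → [p].
Occurrence 2 (position 3): before a front vowel (/i, e/) → [p].
Occurrence 3 (position 7): no conditioning environment matches → elsewhere allophone [b].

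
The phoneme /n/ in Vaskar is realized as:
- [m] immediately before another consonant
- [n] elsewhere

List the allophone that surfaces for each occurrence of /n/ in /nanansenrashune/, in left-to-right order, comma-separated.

[n], [n], [m], [m], [n]

Occurrence 1 (position 1): no conditioning environment matches → elsewhere allophone [n].
Occurrence 2 (position 3): no conditioning environment matches → elsewhere allophone [n].
Occurrence 3 (position 5): immediately before another consonant → [m].
Occurrence 4 (position 8): immediately before another consonant → [m].
Occurrence 5 (position 14): no conditioning environment matches → elsewhere allophone [n].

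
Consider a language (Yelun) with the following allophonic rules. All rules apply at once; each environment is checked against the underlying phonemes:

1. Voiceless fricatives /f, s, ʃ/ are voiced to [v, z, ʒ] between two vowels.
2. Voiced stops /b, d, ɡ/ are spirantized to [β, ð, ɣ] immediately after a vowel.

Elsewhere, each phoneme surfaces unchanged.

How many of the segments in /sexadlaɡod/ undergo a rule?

3

Segments that undergo a rule: /d/ → [ð] (rule 2); /ɡ/ → [ɣ] (rule 2); /d/ → [ð] (rule 2).
All other segments surface unchanged.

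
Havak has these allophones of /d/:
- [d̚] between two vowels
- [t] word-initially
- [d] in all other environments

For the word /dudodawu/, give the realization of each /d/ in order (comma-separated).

[t], [d̚], [d̚]

Occurrence 1 (position 1): word-initially → [t].
Occurrence 2 (position 3): between two vowels → [d̚].
Occurrence 3 (position 5): between two vowels → [d̚].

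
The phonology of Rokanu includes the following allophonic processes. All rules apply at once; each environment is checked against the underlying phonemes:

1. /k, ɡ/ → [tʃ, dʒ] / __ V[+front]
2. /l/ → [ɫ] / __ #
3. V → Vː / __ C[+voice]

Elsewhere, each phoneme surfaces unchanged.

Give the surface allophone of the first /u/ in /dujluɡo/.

[uː]

/u/ meets the environment for rule 3 (before a voiced consonant) → [uː].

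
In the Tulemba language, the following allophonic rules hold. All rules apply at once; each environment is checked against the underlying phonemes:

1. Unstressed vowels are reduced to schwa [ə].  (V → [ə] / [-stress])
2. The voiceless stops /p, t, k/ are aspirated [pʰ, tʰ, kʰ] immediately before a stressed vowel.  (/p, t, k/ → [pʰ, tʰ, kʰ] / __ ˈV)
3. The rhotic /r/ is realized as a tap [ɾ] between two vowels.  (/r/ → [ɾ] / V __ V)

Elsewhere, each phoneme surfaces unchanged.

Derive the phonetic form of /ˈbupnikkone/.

[ˈbupnəkkənə]

/u/ — between /b/ and /p/; rule 1 does not apply here → [u].
/p/ (between /u/ and /n/) is in the target of rule 2 but the environment (immediately before a stressed vowel) is not met → [p].
/i/ (between /n/ and /k/): in an unstressed syllable, so rule 1 applies → [ə].
/k/ — between /i/ and /k/; rule 2 does not apply here → [k].
/k/ — between /k/ and /o/; rule 2 does not apply here → [k].
/o/ (between /k/ and /n/): in an unstressed syllable, so rule 1 applies → [ə].
/e/ (word-final) occurs in an unstressed syllable → [ə] by rule 1.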